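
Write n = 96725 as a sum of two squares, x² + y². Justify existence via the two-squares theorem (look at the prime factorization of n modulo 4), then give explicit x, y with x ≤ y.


Step 1: Factor n = 96725 = 5^2 · 53 · 73.
Step 2: Check the mod-4 condition on each prime factor: 5 ≡ 1 (mod 4), exponent 2; 53 ≡ 1 (mod 4), exponent 1; 73 ≡ 1 (mod 4), exponent 1.
All primes ≡ 3 (mod 4) appear to even exponent (or don't appear), so by the two-squares theorem n IS expressible as a sum of two squares.
Step 3: Build a representation. Group n = k² · m with k = 5 and m = 53 · 73 = 3869 (a product of primes ≡ 1 (mod 4)); a representation of m scales to one of n via (k·x)² + (k·y)² = k²(x² + y²). Each prime p ≡ 1 (mod 4) is itself a sum of two squares; find a² by testing p − a² for a perfect square:
  53: 53 − 1² = 52, 53 − 2² = 49 = 7² ⇒ 53 = 2² + 7².
  73: 73 − 1² = 72, 73 − 2² = 69, 73 − 3² = 64 = 8² ⇒ 73 = 3² + 8².
  Combine using the Brahmagupta–Fibonacci identity (a² + b²)(c² + d²) = (ac − bd)² + (ad + bc)² = (ac + bd)² + (ad − bc)²:
  53 · 73 = 3869: from (2² + 7²)(3² + 8²), take (2·3 − 7·8, 2·8 + 7·3) = (6 − 56, 16 + 21) = (-50, 37); dropping signs (only squares matter) gives (50, 37); check 50² + 37² = 2500 + 1369 = 3869 ✓.
  Scale by k = 5: (5·50, 5·37) = (250, 185).
Step 4: Order so x ≤ y and verify: 185² + 250² = 34225 + 62500 = 96725 = n. ✓

n = 96725 = 185² + 250² (one valid representation with x ≤ y).


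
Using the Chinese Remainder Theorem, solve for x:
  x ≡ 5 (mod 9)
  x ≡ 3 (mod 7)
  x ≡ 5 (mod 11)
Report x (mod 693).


Moduli 9, 7, 11 are pairwise coprime; by CRT there is a unique solution modulo M = 9 · 7 · 11 = 693.
Solve pairwise, accumulating the modulus:
  Start with x ≡ 5 (mod 9).
  Combine with x ≡ 3 (mod 7): since gcd(9, 7) = 1, we get a unique residue mod 63.
    Write x = 5 + 9·t and substitute into x ≡ 3 (mod 7): 9·t ≡ 3 − 5 = -2 (mod 7).
    Reduce coefficients mod 7: 2·t ≡ 5 (mod 7).
    The inverse of 2 mod 7 is 4 (since 2·4 = 8 = 1·7 + 1), so t ≡ 4·5 = 20 ≡ 6 (mod 7).
    Then x = 5 + 9·6 = 59, valid modulo lcm(9, 7) = 63: x ≡ 59 (mod 63).
  Combine with x ≡ 5 (mod 11): since gcd(63, 11) = 1, we get a unique residue mod 693.
    Write x = 59 + 63·t and substitute into x ≡ 5 (mod 11): 63·t ≡ 5 − 59 = -54 (mod 11).
    Reduce coefficients mod 11: 8·t ≡ 1 (mod 11).
    The inverse of 8 mod 11 is 7 (since 8·7 = 56 = 5·11 + 1), so t ≡ 7·1 = 7 ≡ 7 (mod 11).
    Then x = 59 + 63·7 = 500, valid modulo lcm(63, 11) = 693: x ≡ 500 (mod 693).
Verify: 500 mod 9 = 5 ✓, 500 mod 7 = 3 ✓, 500 mod 11 = 5 ✓.

x ≡ 500 (mod 693).


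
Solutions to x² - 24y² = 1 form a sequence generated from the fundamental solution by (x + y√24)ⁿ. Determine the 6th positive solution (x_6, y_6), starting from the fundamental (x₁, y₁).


Step 1: Find the fundamental solution (x₁, y₁) of x² - 24y² = 1.
  Expand √24 as a continued fraction. a₀ = ⌊√24⌋ = 4; iterate m_{k+1} = d_k·a_k − m_k, d_{k+1} = (24 − m_{k+1}²)/d_k, a_{k+1} = ⌊(a₀ + m_{k+1})/d_{k+1}⌋ (starting m₀ = 0, d₀ = 1), with convergents p_k = a_k·p_{k-1} + p_{k-2}, q_k = a_k·q_{k-1} + q_{k-2} (p₋₁ = 1, q₋₁ = 0):
  k = 0: a₀ = 4; p₀/q₀ = 4/1; p₀² − 24·q₀² = 16 − 24 = -8.
  k = 1: m = 4, d = 8, a = ⌊(4 + 4)/8⌋ = 1; p/q = (1·4 + 1)/(1·1 + 0) = 5/1; p² − 24·q² = 25 − 24 = 1.
  The first convergent with p² − 24·q² = 1 gives the fundamental solution (x₁, y₁) = (5, 1).
Step 2: Apply the recurrence (x_{n+1}, y_{n+1}) = (x₁x_n + 24y₁y_n, x₁y_n + y₁x_n) repeatedly.
  From (x_1, y_1) = (5, 1): x_2 = 5·5 + 24·1·1 = 49; y_2 = 5·1 + 1·5 = 10.
  From (x_2, y_2) = (49, 10): x_3 = 5·49 + 24·1·10 = 485; y_3 = 5·10 + 1·49 = 99.
  From (x_3, y_3) = (485, 99): x_4 = 5·485 + 24·1·99 = 4801; y_4 = 5·99 + 1·485 = 980.
  From (x_4, y_4) = (4801, 980): x_5 = 5·4801 + 24·1·980 = 47525; y_5 = 5·980 + 1·4801 = 9701.
  From (x_5, y_5) = (47525, 9701): x_6 = 5·47525 + 24·1·9701 = 470449; y_6 = 5·9701 + 1·47525 = 96030.
Step 3: Verify x_6² - 24·y_6² = 221322261601 - 221322261600 = 1 (should be 1). ✓

(x_1, y_1) = (5, 1); (x_6, y_6) = (470449, 96030).


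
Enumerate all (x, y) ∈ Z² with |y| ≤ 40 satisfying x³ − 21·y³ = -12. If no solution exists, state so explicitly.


The equation is x³ - 21y³ = -12. For fixed y, x³ = 21·y³ − 12, so a solution requires the RHS to be a perfect cube.
Strategy: iterate y from -40 to 40, compute RHS = 21·y³ − 12, and check whether it is a (positive or negative) perfect cube.
Check small values of y:
  y = 0: RHS = -12 is not a perfect cube.
  y = 1: RHS = 9 is not a perfect cube.
  y = -1: RHS = -33 is not a perfect cube.
  y = 2: RHS = 156 is not a perfect cube.
  y = -2: RHS = -180 is not a perfect cube.
  y = 3: RHS = 555 is not a perfect cube.
  y = -3: RHS = -579 is not a perfect cube.
Continuing the search up to |y| = 40 finds no solutions either.
No (x, y) in the scanned range satisfies the equation.

No integer solutions with |y| ≤ 40.


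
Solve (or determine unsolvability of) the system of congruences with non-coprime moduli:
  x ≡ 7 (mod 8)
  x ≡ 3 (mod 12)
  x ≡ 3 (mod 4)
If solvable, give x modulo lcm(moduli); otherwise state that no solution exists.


Moduli 8, 12, 4 are not pairwise coprime, so CRT works modulo lcm(m_i) when all pairwise compatibility conditions hold.
Pairwise compatibility: gcd(m_i, m_j) must divide a_i - a_j for every pair.
Merge one congruence at a time:
  Start: x ≡ 7 (mod 8).
  Combine with x ≡ 3 (mod 12): gcd(8, 12) = 4; 3 - 7 = -4, which IS divisible by 4, so compatible.
    Write x = 7 + 8·t and substitute into x ≡ 3 (mod 12): 8·t ≡ 3 − 7 = -4 (mod 12).
    Divide the congruence (and modulus) by g = 4: 2·t ≡ -1 (mod 3).
    Reduce coefficients mod 3: 2·t ≡ 2 (mod 3).
    The inverse of 2 mod 3 is 2 (since 2·2 = 4 = 1·3 + 1), so t ≡ 2·2 = 4 ≡ 1 (mod 3).
    Then x = 7 + 8·1 = 15, valid modulo lcm(8, 12) = 24: x ≡ 15 (mod 24).
  Combine with x ≡ 3 (mod 4): gcd(24, 4) = 4; 3 - 15 = -12, which IS divisible by 4, so compatible.
    Write x = 15 + 24·t and substitute into x ≡ 3 (mod 4): 24·t ≡ 3 − 15 = -12 (mod 4).
    Divide the congruence (and modulus) by g = 4: 6·t ≡ -3 (mod 1).
    Modulo 1 every t works; take t = 0.
    Then x = 15 + 24·0 = 15, valid modulo lcm(24, 4) = 24: x ≡ 15 (mod 24).
Verify: 15 mod 8 = 7, 15 mod 12 = 3, 15 mod 4 = 3.

x ≡ 15 (mod 24).


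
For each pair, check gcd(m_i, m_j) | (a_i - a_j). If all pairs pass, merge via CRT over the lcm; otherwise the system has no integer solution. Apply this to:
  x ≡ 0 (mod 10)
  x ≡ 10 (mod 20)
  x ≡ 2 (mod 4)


Moduli 10, 20, 4 are not pairwise coprime, so CRT works modulo lcm(m_i) when all pairwise compatibility conditions hold.
Pairwise compatibility: gcd(m_i, m_j) must divide a_i - a_j for every pair.
Merge one congruence at a time:
  Start: x ≡ 0 (mod 10).
  Combine with x ≡ 10 (mod 20): gcd(10, 20) = 10; 10 - 0 = 10, which IS divisible by 10, so compatible.
    Write x = 0 + 10·t and substitute into x ≡ 10 (mod 20): 10·t ≡ 10 − 0 = 10 (mod 20).
    Divide the congruence (and modulus) by g = 10: 1·t ≡ 1 (mod 2).
    So t ≡ 1 (mod 2).
    Then x = 0 + 10·1 = 10, valid modulo lcm(10, 20) = 20: x ≡ 10 (mod 20).
  Combine with x ≡ 2 (mod 4): gcd(20, 4) = 4; 2 - 10 = -8, which IS divisible by 4, so compatible.
    Write x = 10 + 20·t and substitute into x ≡ 2 (mod 4): 20·t ≡ 2 − 10 = -8 (mod 4).
    Divide the congruence (and modulus) by g = 4: 5·t ≡ -2 (mod 1).
    Modulo 1 every t works; take t = 0.
    Then x = 10 + 20·0 = 10, valid modulo lcm(20, 4) = 20: x ≡ 10 (mod 20).
Verify: 10 mod 10 = 0, 10 mod 20 = 10, 10 mod 4 = 2.

x ≡ 10 (mod 20).


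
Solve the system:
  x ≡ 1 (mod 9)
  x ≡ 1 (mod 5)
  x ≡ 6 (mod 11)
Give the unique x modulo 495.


Moduli 9, 5, 11 are pairwise coprime; by CRT there is a unique solution modulo M = 9 · 5 · 11 = 495.
Solve pairwise, accumulating the modulus:
  Start with x ≡ 1 (mod 9).
  Combine with x ≡ 1 (mod 5): since gcd(9, 5) = 1, we get a unique residue mod 45.
    Write x = 1 + 9·t and substitute into x ≡ 1 (mod 5): 9·t ≡ 1 − 1 = 0 (mod 5).
    Reduce coefficients mod 5: 4·t ≡ 0 (mod 5).
    The inverse of 4 mod 5 is 4 (since 4·4 = 16 = 3·5 + 1), so t ≡ 4·0 = 0 ≡ 0 (mod 5).
    Then x = 1 + 9·0 = 1, valid modulo lcm(9, 5) = 45: x ≡ 1 (mod 45).
  Combine with x ≡ 6 (mod 11): since gcd(45, 11) = 1, we get a unique residue mod 495.
    Write x = 1 + 45·t and substitute into x ≡ 6 (mod 11): 45·t ≡ 6 − 1 = 5 (mod 11).
    Reduce coefficients mod 11: 1·t ≡ 5 (mod 11).
    So t ≡ 5 (mod 11).
    Then x = 1 + 45·5 = 226, valid modulo lcm(45, 11) = 495: x ≡ 226 (mod 495).
Verify: 226 mod 9 = 1 ✓, 226 mod 5 = 1 ✓, 226 mod 11 = 6 ✓.

x ≡ 226 (mod 495).


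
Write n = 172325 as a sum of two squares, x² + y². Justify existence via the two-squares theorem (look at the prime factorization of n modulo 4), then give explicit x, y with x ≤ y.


Step 1: Factor n = 172325 = 5^2 · 61 · 113.
Step 2: Check the mod-4 condition on each prime factor: 5 ≡ 1 (mod 4), exponent 2; 61 ≡ 1 (mod 4), exponent 1; 113 ≡ 1 (mod 4), exponent 1.
All primes ≡ 3 (mod 4) appear to even exponent (or don't appear), so by the two-squares theorem n IS expressible as a sum of two squares.
Step 3: Build a representation. Group n = k² · m with k = 5 and m = 61 · 113 = 6893 (a product of primes ≡ 1 (mod 4)); a representation of m scales to one of n via (k·x)² + (k·y)² = k²(x² + y²). Each prime p ≡ 1 (mod 4) is itself a sum of two squares; find a² by testing p − a² for a perfect square:
  61: 61 − 1² = 60, 61 − 2² = 57, 61 − 3² = 52, 61 − 4² = 45, 61 − 5² = 36 = 6² ⇒ 61 = 5² + 6².
  113: 113 − 1² = 112, 113 − 2² = 109, 113 − 3² = 104, 113 − 4² = 97, 113 − 5² = 88, 113 − 6² = 77, 113 − 7² = 64 = 8² ⇒ 113 = 7² + 8².
  Combine using the Brahmagupta–Fibonacci identity (a² + b²)(c² + d²) = (ac − bd)² + (ad + bc)² = (ac + bd)² + (ad − bc)²:
  61 · 113 = 6893: from (5² + 6²)(7² + 8²), take (5·7 − 6·8, 5·8 + 6·7) = (35 − 48, 40 + 42) = (-13, 82); dropping signs (only squares matter) gives (13, 82); check 13² + 82² = 169 + 6724 = 6893 ✓.
  Scale by k = 5: (5·13, 5·82) = (65, 410).
Step 4: Order so x ≤ y and verify: 65² + 410² = 4225 + 168100 = 172325 = n. ✓

n = 172325 = 65² + 410² (one valid representation with x ≤ y).


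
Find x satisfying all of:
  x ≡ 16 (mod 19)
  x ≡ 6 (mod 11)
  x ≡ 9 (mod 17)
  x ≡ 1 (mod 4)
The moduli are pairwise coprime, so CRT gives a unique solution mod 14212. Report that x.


Product of moduli M = 19 · 11 · 17 · 4 = 14212.
Merge one congruence at a time:
  Start: x ≡ 16 (mod 19).
  Combine with x ≡ 6 (mod 11); new modulus lcm = 209.
    Write x = 16 + 19·t and substitute into x ≡ 6 (mod 11): 19·t ≡ 6 − 16 = -10 (mod 11).
    Reduce coefficients mod 11: 8·t ≡ 1 (mod 11).
    The inverse of 8 mod 11 is 7 (since 8·7 = 56 = 5·11 + 1), so t ≡ 7·1 = 7 ≡ 7 (mod 11).
    Then x = 16 + 19·7 = 149, valid modulo lcm(19, 11) = 209: x ≡ 149 (mod 209).
  Combine with x ≡ 9 (mod 17); new modulus lcm = 3553.
    Write x = 149 + 209·t and substitute into x ≡ 9 (mod 17): 209·t ≡ 9 − 149 = -140 (mod 17).
    Reduce coefficients mod 17: 5·t ≡ 13 (mod 17).
    The inverse of 5 mod 17 is 7 (since 5·7 = 35 = 2·17 + 1), so t ≡ 7·13 = 91 ≡ 6 (mod 17).
    Then x = 149 + 209·6 = 1403, valid modulo lcm(209, 17) = 3553: x ≡ 1403 (mod 3553).
  Combine with x ≡ 1 (mod 4); new modulus lcm = 14212.
    Write x = 1403 + 3553·t and substitute into x ≡ 1 (mod 4): 3553·t ≡ 1 − 1403 = -1402 (mod 4).
    Reduce coefficients mod 4: 1·t ≡ 2 (mod 4).
    So t ≡ 2 (mod 4).
    Then x = 1403 + 3553·2 = 8509, valid modulo lcm(3553, 4) = 14212: x ≡ 8509 (mod 14212).
Verify against each original: 8509 mod 19 = 16, 8509 mod 11 = 6, 8509 mod 17 = 9, 8509 mod 4 = 1.

x ≡ 8509 (mod 14212).


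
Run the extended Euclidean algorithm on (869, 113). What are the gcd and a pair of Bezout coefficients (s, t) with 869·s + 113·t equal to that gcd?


Euclidean algorithm on (869, 113) — divide until remainder is 0:
  869 = 7 · 113 + 78
  113 = 1 · 78 + 35
  78 = 2 · 35 + 8
  35 = 4 · 8 + 3
  8 = 2 · 3 + 2
  3 = 1 · 2 + 1
  2 = 2 · 1 + 0
gcd(869, 113) = 1.
Track Bezout coefficients alongside the remainders: start with r₀ = 869 = a·1 + b·0 (s = 1, t = 0) and r₁ = 113 = a·0 + b·1 (s = 0, t = 1); each new remainder r_{k+1} = r_{k-1} − q_k·r_k inherits s_{k+1} = s_{k-1} − q_k·s_k, t_{k+1} = t_{k-1} − q_k·t_k, so r_k = a·s_k + b·t_k at every step:
  q = 7: r = 78, s = 1 − 7·0 = 1, t = 0 − 7·1 = -7  (check: 869·1 + 113·(-7) = 78)
  q = 1: r = 35, s = 0 − 1·1 = -1, t = 1 − 1·(-7) = 8  (check: 869·(-1) + 113·8 = 35)
  q = 2: r = 8, s = 1 − 2·(-1) = 3, t = -7 − 2·8 = -23  (check: 869·3 + 113·(-23) = 8)
  q = 4: r = 3, s = -1 − 4·3 = -13, t = 8 − 4·(-23) = 100  (check: 869·(-13) + 113·100 = 3)
  q = 2: r = 2, s = 3 − 2·(-13) = 29, t = -23 − 2·100 = -223  (check: 869·29 + 113·(-223) = 2)
  q = 1: r = 1, s = -13 − 1·29 = -42, t = 100 − 1·(-223) = 323  (check: 869·(-42) + 113·323 = 1)
The row with r = 1 (the gcd) gives the Bezout coefficients s = -42, t = 323.
Result: 869 · (-42) + 113 · (323) = 1.

gcd(869, 113) = 1; s = -42, t = 323 (check: 869·(-42) + 113·323 = 1).


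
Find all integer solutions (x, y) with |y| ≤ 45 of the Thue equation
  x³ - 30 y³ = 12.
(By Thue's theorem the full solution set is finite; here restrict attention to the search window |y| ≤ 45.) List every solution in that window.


The equation is x³ - 30y³ = 12. For fixed y, x³ = 30·y³ + 12, so a solution requires the RHS to be a perfect cube.
Strategy: iterate y from -45 to 45, compute RHS = 30·y³ + 12, and check whether it is a (positive or negative) perfect cube.
Check small values of y:
  y = 0: RHS = 12 is not a perfect cube.
  y = 1: RHS = 42 is not a perfect cube.
  y = -1: RHS = -18 is not a perfect cube.
  y = 2: RHS = 252 is not a perfect cube.
  y = -2: RHS = -228 is not a perfect cube.
  y = 3: RHS = 822 is not a perfect cube.
  y = -3: RHS = -798 is not a perfect cube.
Continuing the search up to |y| = 45 finds no solutions either.
No (x, y) in the scanned range satisfies the equation.

No integer solutions with |y| ≤ 45.


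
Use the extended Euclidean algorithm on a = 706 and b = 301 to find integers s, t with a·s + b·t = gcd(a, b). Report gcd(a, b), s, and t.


Euclidean algorithm on (706, 301) — divide until remainder is 0:
  706 = 2 · 301 + 104
  301 = 2 · 104 + 93
  104 = 1 · 93 + 11
  93 = 8 · 11 + 5
  11 = 2 · 5 + 1
  5 = 5 · 1 + 0
gcd(706, 301) = 1.
Track Bezout coefficients alongside the remainders: start with r₀ = 706 = a·1 + b·0 (s = 1, t = 0) and r₁ = 301 = a·0 + b·1 (s = 0, t = 1); each new remainder r_{k+1} = r_{k-1} − q_k·r_k inherits s_{k+1} = s_{k-1} − q_k·s_k, t_{k+1} = t_{k-1} − q_k·t_k, so r_k = a·s_k + b·t_k at every step:
  q = 2: r = 104, s = 1 − 2·0 = 1, t = 0 − 2·1 = -2  (check: 706·1 + 301·(-2) = 104)
  q = 2: r = 93, s = 0 − 2·1 = -2, t = 1 − 2·(-2) = 5  (check: 706·(-2) + 301·5 = 93)
  q = 1: r = 11, s = 1 − 1·(-2) = 3, t = -2 − 1·5 = -7  (check: 706·3 + 301·(-7) = 11)
  q = 8: r = 5, s = -2 − 8·3 = -26, t = 5 − 8·(-7) = 61  (check: 706·(-26) + 301·61 = 5)
  q = 2: r = 1, s = 3 − 2·(-26) = 55, t = -7 − 2·61 = -129  (check: 706·55 + 301·(-129) = 1)
The row with r = 1 (the gcd) gives the Bezout coefficients s = 55, t = -129.
Result: 706 · (55) + 301 · (-129) = 1.

gcd(706, 301) = 1; s = 55, t = -129 (check: 706·55 + 301·(-129) = 1).


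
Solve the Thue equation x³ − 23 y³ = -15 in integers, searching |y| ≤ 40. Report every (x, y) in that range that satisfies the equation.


The equation is x³ - 23y³ = -15. For fixed y, x³ = 23·y³ − 15, so a solution requires the RHS to be a perfect cube.
Strategy: iterate y from -40 to 40, compute RHS = 23·y³ − 15, and check whether it is a (positive or negative) perfect cube.
Check small values of y:
  y = 0: RHS = -15 is not a perfect cube.
  y = 1: RHS = 8 = (2)³ ⇒ x = 2 works.
  y = -1: RHS = -38 is not a perfect cube.
  y = 2: RHS = 169 is not a perfect cube.
  y = -2: RHS = -199 is not a perfect cube.
  y = 3: RHS = 606 is not a perfect cube.
  y = -3: RHS = -636 is not a perfect cube.
Continuing the search up to |y| = 40 finds no further solutions beyond those listed.
Collected solutions: (2, 1).

Solutions (with |y| ≤ 40): (2, 1).


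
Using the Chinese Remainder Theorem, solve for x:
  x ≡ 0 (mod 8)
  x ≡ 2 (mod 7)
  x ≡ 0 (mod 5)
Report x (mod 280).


Moduli 8, 7, 5 are pairwise coprime; by CRT there is a unique solution modulo M = 8 · 7 · 5 = 280.
Solve pairwise, accumulating the modulus:
  Start with x ≡ 0 (mod 8).
  Combine with x ≡ 2 (mod 7): since gcd(8, 7) = 1, we get a unique residue mod 56.
    Write x = 0 + 8·t and substitute into x ≡ 2 (mod 7): 8·t ≡ 2 − 0 = 2 (mod 7).
    Reduce coefficients mod 7: 1·t ≡ 2 (mod 7).
    So t ≡ 2 (mod 7).
    Then x = 0 + 8·2 = 16, valid modulo lcm(8, 7) = 56: x ≡ 16 (mod 56).
  Combine with x ≡ 0 (mod 5): since gcd(56, 5) = 1, we get a unique residue mod 280.
    Write x = 16 + 56·t and substitute into x ≡ 0 (mod 5): 56·t ≡ 0 − 16 = -16 (mod 5).
    Reduce coefficients mod 5: 1·t ≡ 4 (mod 5).
    So t ≡ 4 (mod 5).
    Then x = 16 + 56·4 = 240, valid modulo lcm(56, 5) = 280: x ≡ 240 (mod 280).
Verify: 240 mod 8 = 0 ✓, 240 mod 7 = 2 ✓, 240 mod 5 = 0 ✓.

x ≡ 240 (mod 280).


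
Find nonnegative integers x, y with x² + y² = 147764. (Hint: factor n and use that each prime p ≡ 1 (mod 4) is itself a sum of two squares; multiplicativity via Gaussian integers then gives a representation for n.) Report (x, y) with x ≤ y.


Step 1: Factor n = 147764 = 2^2 · 17 · 41 · 53.
Step 2: Check the mod-4 condition on each prime factor: 2 = 2 (special); 17 ≡ 1 (mod 4), exponent 1; 41 ≡ 1 (mod 4), exponent 1; 53 ≡ 1 (mod 4), exponent 1.
All primes ≡ 3 (mod 4) appear to even exponent (or don't appear), so by the two-squares theorem n IS expressible as a sum of two squares.
Step 3: Build a representation. Group n = k² · m with k = 2 and m = 17 · 41 · 53 = 36941 (a product of primes ≡ 1 (mod 4)); a representation of m scales to one of n via (k·x)² + (k·y)² = k²(x² + y²). Each prime p ≡ 1 (mod 4) is itself a sum of two squares; find a² by testing p − a² for a perfect square:
  17: 17 − 1² = 16 = 4² ⇒ 17 = 1² + 4².
  41: 41 − 1² = 40, 41 − 2² = 37, 41 − 3² = 32, 41 − 4² = 25 = 5² ⇒ 41 = 4² + 5².
  53: 53 − 1² = 52, 53 − 2² = 49 = 7² ⇒ 53 = 2² + 7².
  Combine using the Brahmagupta–Fibonacci identity (a² + b²)(c² + d²) = (ac − bd)² + (ad + bc)² = (ac + bd)² + (ad − bc)²:
  17 · 41 = 697: from (1² + 4²)(4² + 5²), take (1·4 − 4·5, 1·5 + 4·4) = (4 − 20, 5 + 16) = (-16, 21); dropping signs (only squares matter) gives (16, 21); check 16² + 21² = 256 + 441 = 697 ✓.
  697 · 53 = 36941: from (16² + 21²)(2² + 7²), take (16·2 − 21·7, 16·7 + 21·2) = (32 − 147, 112 + 42) = (-115, 154); dropping signs (only squares matter) gives (115, 154); check 115² + 154² = 13225 + 23716 = 36941 ✓.
  Scale by k = 2: (2·115, 2·154) = (230, 308).
Step 4: Order so x ≤ y and verify: 230² + 308² = 52900 + 94864 = 147764 = n. ✓

n = 147764 = 230² + 308² (one valid representation with x ≤ y).


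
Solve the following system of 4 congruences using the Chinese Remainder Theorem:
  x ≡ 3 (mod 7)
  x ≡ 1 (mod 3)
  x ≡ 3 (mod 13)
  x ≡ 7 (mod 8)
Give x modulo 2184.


Product of moduli M = 7 · 3 · 13 · 8 = 2184.
Merge one congruence at a time:
  Start: x ≡ 3 (mod 7).
  Combine with x ≡ 1 (mod 3); new modulus lcm = 21.
    Write x = 3 + 7·t and substitute into x ≡ 1 (mod 3): 7·t ≡ 1 − 3 = -2 (mod 3).
    Reduce coefficients mod 3: 1·t ≡ 1 (mod 3).
    So t ≡ 1 (mod 3).
    Then x = 3 + 7·1 = 10, valid modulo lcm(7, 3) = 21: x ≡ 10 (mod 21).
  Combine with x ≡ 3 (mod 13); new modulus lcm = 273.
    Write x = 10 + 21·t and substitute into x ≡ 3 (mod 13): 21·t ≡ 3 − 10 = -7 (mod 13).
    Reduce coefficients mod 13: 8·t ≡ 6 (mod 13).
    The inverse of 8 mod 13 is 5 (since 8·5 = 40 = 3·13 + 1), so t ≡ 5·6 = 30 ≡ 4 (mod 13).
    Then x = 10 + 21·4 = 94, valid modulo lcm(21, 13) = 273: x ≡ 94 (mod 273).
  Combine with x ≡ 7 (mod 8); new modulus lcm = 2184.
    Write x = 94 + 273·t and substitute into x ≡ 7 (mod 8): 273·t ≡ 7 − 94 = -87 (mod 8).
    Reduce coefficients mod 8: 1·t ≡ 1 (mod 8).
    So t ≡ 1 (mod 8).
    Then x = 94 + 273·1 = 367, valid modulo lcm(273, 8) = 2184: x ≡ 367 (mod 2184).
Verify against each original: 367 mod 7 = 3, 367 mod 3 = 1, 367 mod 13 = 3, 367 mod 8 = 7.

x ≡ 367 (mod 2184).


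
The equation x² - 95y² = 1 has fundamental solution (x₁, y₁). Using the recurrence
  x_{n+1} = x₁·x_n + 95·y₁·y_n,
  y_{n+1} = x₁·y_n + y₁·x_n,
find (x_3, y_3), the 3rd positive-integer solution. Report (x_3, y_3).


Step 1: Find the fundamental solution (x₁, y₁) of x² - 95y² = 1.
  Expand √95 as a continued fraction. a₀ = ⌊√95⌋ = 9; iterate m_{k+1} = d_k·a_k − m_k, d_{k+1} = (95 − m_{k+1}²)/d_k, a_{k+1} = ⌊(a₀ + m_{k+1})/d_{k+1}⌋ (starting m₀ = 0, d₀ = 1), with convergents p_k = a_k·p_{k-1} + p_{k-2}, q_k = a_k·q_{k-1} + q_{k-2} (p₋₁ = 1, q₋₁ = 0):
  k = 0: a₀ = 9; p₀/q₀ = 9/1; p₀² − 95·q₀² = 81 − 95 = -14.
  k = 1: m = 9, d = 14, a = ⌊(9 + 9)/14⌋ = 1; p/q = (1·9 + 1)/(1·1 + 0) = 10/1; p² − 95·q² = 100 − 95 = 5.
  k = 2: m = 5, d = 5, a = ⌊(9 + 5)/5⌋ = 2; p/q = (2·10 + 9)/(2·1 + 1) = 29/3; p² − 95·q² = 841 − 855 = -14.
  k = 3: m = 5, d = 14, a = ⌊(9 + 5)/14⌋ = 1; p/q = (1·29 + 10)/(1·3 + 1) = 39/4; p² − 95·q² = 1521 − 1520 = 1.
  The first convergent with p² − 95·q² = 1 gives the fundamental solution (x₁, y₁) = (39, 4).
Step 2: Apply the recurrence (x_{n+1}, y_{n+1}) = (x₁x_n + 95y₁y_n, x₁y_n + y₁x_n) repeatedly.
  From (x_1, y_1) = (39, 4): x_2 = 39·39 + 95·4·4 = 3041; y_2 = 39·4 + 4·39 = 312.
  From (x_2, y_2) = (3041, 312): x_3 = 39·3041 + 95·4·312 = 237159; y_3 = 39·312 + 4·3041 = 24332.
Step 3: Verify x_3² - 95·y_3² = 56244391281 - 56244391280 = 1 (should be 1). ✓

(x_1, y_1) = (39, 4); (x_3, y_3) = (237159, 24332).


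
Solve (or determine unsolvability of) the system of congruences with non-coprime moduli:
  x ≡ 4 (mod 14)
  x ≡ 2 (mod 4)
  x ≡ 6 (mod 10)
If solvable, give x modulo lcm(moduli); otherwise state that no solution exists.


Moduli 14, 4, 10 are not pairwise coprime, so CRT works modulo lcm(m_i) when all pairwise compatibility conditions hold.
Pairwise compatibility: gcd(m_i, m_j) must divide a_i - a_j for every pair.
Merge one congruence at a time:
  Start: x ≡ 4 (mod 14).
  Combine with x ≡ 2 (mod 4): gcd(14, 4) = 2; 2 - 4 = -2, which IS divisible by 2, so compatible.
    Write x = 4 + 14·t and substitute into x ≡ 2 (mod 4): 14·t ≡ 2 − 4 = -2 (mod 4).
    Divide the congruence (and modulus) by g = 2: 7·t ≡ -1 (mod 2).
    Reduce coefficients mod 2: 1·t ≡ 1 (mod 2).
    So t ≡ 1 (mod 2).
    Then x = 4 + 14·1 = 18, valid modulo lcm(14, 4) = 28: x ≡ 18 (mod 28).
  Combine with x ≡ 6 (mod 10): gcd(28, 10) = 2; 6 - 18 = -12, which IS divisible by 2, so compatible.
    Write x = 18 + 28·t and substitute into x ≡ 6 (mod 10): 28·t ≡ 6 − 18 = -12 (mod 10).
    Divide the congruence (and modulus) by g = 2: 14·t ≡ -6 (mod 5).
    Reduce coefficients mod 5: 4·t ≡ 4 (mod 5).
    The inverse of 4 mod 5 is 4 (since 4·4 = 16 = 3·5 + 1), so t ≡ 4·4 = 16 ≡ 1 (mod 5).
    Then x = 18 + 28·1 = 46, valid modulo lcm(28, 10) = 140: x ≡ 46 (mod 140).
Verify: 46 mod 14 = 4, 46 mod 4 = 2, 46 mod 10 = 6.

x ≡ 46 (mod 140).


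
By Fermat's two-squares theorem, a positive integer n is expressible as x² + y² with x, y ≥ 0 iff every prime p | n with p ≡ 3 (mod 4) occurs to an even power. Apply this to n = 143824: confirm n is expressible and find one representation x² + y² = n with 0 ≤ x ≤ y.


Step 1: Factor n = 143824 = 2^4 · 89 · 101.
Step 2: Check the mod-4 condition on each prime factor: 2 = 2 (special); 89 ≡ 1 (mod 4), exponent 1; 101 ≡ 1 (mod 4), exponent 1.
All primes ≡ 3 (mod 4) appear to even exponent (or don't appear), so by the two-squares theorem n IS expressible as a sum of two squares.
Step 3: Build a representation. Group n = k² · m with k = 4 and m = 89 · 101 = 8989 (a product of primes ≡ 1 (mod 4)); a representation of m scales to one of n via (k·x)² + (k·y)² = k²(x² + y²). Each prime p ≡ 1 (mod 4) is itself a sum of two squares; find a² by testing p − a² for a perfect square:
  89: 89 − 1² = 88, 89 − 2² = 85, 89 − 3² = 80, 89 − 4² = 73, 89 − 5² = 64 = 8² ⇒ 89 = 5² + 8².
  101: 101 − 1² = 100 = 10² ⇒ 101 = 1² + 10².
  Combine using the Brahmagupta–Fibonacci identity (a² + b²)(c² + d²) = (ac − bd)² + (ad + bc)² = (ac + bd)² + (ad − bc)²:
  89 · 101 = 8989: from (5² + 8²)(1² + 10²), take (5·1 − 8·10, 5·10 + 8·1) = (5 − 80, 50 + 8) = (-75, 58); dropping signs (only squares matter) gives (75, 58); check 75² + 58² = 5625 + 3364 = 8989 ✓.
  Scale by k = 4: (4·75, 4·58) = (300, 232).
Step 4: Order so x ≤ y and verify: 232² + 300² = 53824 + 90000 = 143824 = n. ✓

n = 143824 = 232² + 300² (one valid representation with x ≤ y).


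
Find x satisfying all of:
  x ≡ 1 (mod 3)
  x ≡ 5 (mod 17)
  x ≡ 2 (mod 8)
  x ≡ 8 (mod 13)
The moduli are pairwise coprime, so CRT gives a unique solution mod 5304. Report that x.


Product of moduli M = 3 · 17 · 8 · 13 = 5304.
Merge one congruence at a time:
  Start: x ≡ 1 (mod 3).
  Combine with x ≡ 5 (mod 17); new modulus lcm = 51.
    Write x = 1 + 3·t and substitute into x ≡ 5 (mod 17): 3·t ≡ 5 − 1 = 4 (mod 17).
    The inverse of 3 mod 17 is 6 (since 3·6 = 18 = 1·17 + 1), so t ≡ 6·4 = 24 ≡ 7 (mod 17).
    Then x = 1 + 3·7 = 22, valid modulo lcm(3, 17) = 51: x ≡ 22 (mod 51).
  Combine with x ≡ 2 (mod 8); new modulus lcm = 408.
    Write x = 22 + 51·t and substitute into x ≡ 2 (mod 8): 51·t ≡ 2 − 22 = -20 (mod 8).
    Reduce coefficients mod 8: 3·t ≡ 4 (mod 8).
    The inverse of 3 mod 8 is 3 (since 3·3 = 9 = 1·8 + 1), so t ≡ 3·4 = 12 ≡ 4 (mod 8).
    Then x = 22 + 51·4 = 226, valid modulo lcm(51, 8) = 408: x ≡ 226 (mod 408).
  Combine with x ≡ 8 (mod 13); new modulus lcm = 5304.
    Write x = 226 + 408·t and substitute into x ≡ 8 (mod 13): 408·t ≡ 8 − 226 = -218 (mod 13).
    Reduce coefficients mod 13: 5·t ≡ 3 (mod 13).
    The inverse of 5 mod 13 is 8 (since 5·8 = 40 = 3·13 + 1), so t ≡ 8·3 = 24 ≡ 11 (mod 13).
    Then x = 226 + 408·11 = 4714, valid modulo lcm(408, 13) = 5304: x ≡ 4714 (mod 5304).
Verify against each original: 4714 mod 3 = 1, 4714 mod 17 = 5, 4714 mod 8 = 2, 4714 mod 13 = 8.

x ≡ 4714 (mod 5304).


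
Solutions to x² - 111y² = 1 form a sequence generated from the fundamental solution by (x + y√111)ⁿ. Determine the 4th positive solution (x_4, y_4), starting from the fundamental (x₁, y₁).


Step 1: Find the fundamental solution (x₁, y₁) of x² - 111y² = 1.
  Expand √111 as a continued fraction. a₀ = ⌊√111⌋ = 10; iterate m_{k+1} = d_k·a_k − m_k, d_{k+1} = (111 − m_{k+1}²)/d_k, a_{k+1} = ⌊(a₀ + m_{k+1})/d_{k+1}⌋ (starting m₀ = 0, d₀ = 1), with convergents p_k = a_k·p_{k-1} + p_{k-2}, q_k = a_k·q_{k-1} + q_{k-2} (p₋₁ = 1, q₋₁ = 0):
  k = 0: a₀ = 10; p₀/q₀ = 10/1; p₀² − 111·q₀² = 100 − 111 = -11.
  k = 1: m = 10, d = 11, a = ⌊(10 + 10)/11⌋ = 1; p/q = (1·10 + 1)/(1·1 + 0) = 11/1; p² − 111·q² = 121 − 111 = 10.
  k = 2: m = 1, d = 10, a = ⌊(10 + 1)/10⌋ = 1; p/q = (1·11 + 10)/(1·1 + 1) = 21/2; p² − 111·q² = 441 − 444 = -3.
  k = 3: m = 9, d = 3, a = ⌊(10 + 9)/3⌋ = 6; p/q = (6·21 + 11)/(6·2 + 1) = 137/13; p² − 111·q² = 18769 − 18759 = 10.
  k = 4: m = 9, d = 10, a = ⌊(10 + 9)/10⌋ = 1; p/q = (1·137 + 21)/(1·13 + 2) = 158/15; p² − 111·q² = 24964 − 24975 = -11.
  k = 5: m = 1, d = 11, a = ⌊(10 + 1)/11⌋ = 1; p/q = (1·158 + 137)/(1·15 + 13) = 295/28; p² − 111·q² = 87025 − 87024 = 1.
  The first convergent with p² − 111·q² = 1 gives the fundamental solution (x₁, y₁) = (295, 28).
Step 2: Apply the recurrence (x_{n+1}, y_{n+1}) = (x₁x_n + 111y₁y_n, x₁y_n + y₁x_n) repeatedly.
  From (x_1, y_1) = (295, 28): x_2 = 295·295 + 111·28·28 = 174049; y_2 = 295·28 + 28·295 = 16520.
  From (x_2, y_2) = (174049, 16520): x_3 = 295·174049 + 111·28·16520 = 102688615; y_3 = 295·16520 + 28·174049 = 9746772.
  From (x_3, y_3) = (102688615, 9746772): x_4 = 295·102688615 + 111·28·9746772 = 60586108801; y_4 = 295·9746772 + 28·102688615 = 5750578960.
Step 3: Verify x_4² - 111·y_4² = 3670676579646609657601 - 3670676579646609657600 = 1 (should be 1). ✓

(x_1, y_1) = (295, 28); (x_4, y_4) = (60586108801, 5750578960).


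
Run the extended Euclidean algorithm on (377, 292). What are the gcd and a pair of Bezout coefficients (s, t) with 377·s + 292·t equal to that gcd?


Euclidean algorithm on (377, 292) — divide until remainder is 0:
  377 = 1 · 292 + 85
  292 = 3 · 85 + 37
  85 = 2 · 37 + 11
  37 = 3 · 11 + 4
  11 = 2 · 4 + 3
  4 = 1 · 3 + 1
  3 = 3 · 1 + 0
gcd(377, 292) = 1.
Track Bezout coefficients alongside the remainders: start with r₀ = 377 = a·1 + b·0 (s = 1, t = 0) and r₁ = 292 = a·0 + b·1 (s = 0, t = 1); each new remainder r_{k+1} = r_{k-1} − q_k·r_k inherits s_{k+1} = s_{k-1} − q_k·s_k, t_{k+1} = t_{k-1} − q_k·t_k, so r_k = a·s_k + b·t_k at every step:
  q = 1: r = 85, s = 1 − 1·0 = 1, t = 0 − 1·1 = -1  (check: 377·1 + 292·(-1) = 85)
  q = 3: r = 37, s = 0 − 3·1 = -3, t = 1 − 3·(-1) = 4  (check: 377·(-3) + 292·4 = 37)
  q = 2: r = 11, s = 1 − 2·(-3) = 7, t = -1 − 2·4 = -9  (check: 377·7 + 292·(-9) = 11)
  q = 3: r = 4, s = -3 − 3·7 = -24, t = 4 − 3·(-9) = 31  (check: 377·(-24) + 292·31 = 4)
  q = 2: r = 3, s = 7 − 2·(-24) = 55, t = -9 − 2·31 = -71  (check: 377·55 + 292·(-71) = 3)
  q = 1: r = 1, s = -24 − 1·55 = -79, t = 31 − 1·(-71) = 102  (check: 377·(-79) + 292·102 = 1)
The row with r = 1 (the gcd) gives the Bezout coefficients s = -79, t = 102.
Result: 377 · (-79) + 292 · (102) = 1.

gcd(377, 292) = 1; s = -79, t = 102 (check: 377·(-79) + 292·102 = 1).


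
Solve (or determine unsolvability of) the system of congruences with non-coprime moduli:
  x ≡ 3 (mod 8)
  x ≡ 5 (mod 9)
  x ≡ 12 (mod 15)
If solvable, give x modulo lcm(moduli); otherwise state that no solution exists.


Moduli 8, 9, 15 are not pairwise coprime, so CRT works modulo lcm(m_i) when all pairwise compatibility conditions hold.
Pairwise compatibility: gcd(m_i, m_j) must divide a_i - a_j for every pair.
Merge one congruence at a time:
  Start: x ≡ 3 (mod 8).
  Combine with x ≡ 5 (mod 9): gcd(8, 9) = 1; 5 - 3 = 2, which IS divisible by 1, so compatible.
    Write x = 3 + 8·t and substitute into x ≡ 5 (mod 9): 8·t ≡ 5 − 3 = 2 (mod 9).
    The inverse of 8 mod 9 is 8 (since 8·8 = 64 = 7·9 + 1), so t ≡ 8·2 = 16 ≡ 7 (mod 9).
    Then x = 3 + 8·7 = 59, valid modulo lcm(8, 9) = 72: x ≡ 59 (mod 72).
  Combine with x ≡ 12 (mod 15): gcd(72, 15) = 3, and 12 - 59 = -47 is NOT divisible by 3.
    ⇒ system is inconsistent (no integer solution).

No solution (the system is inconsistent).


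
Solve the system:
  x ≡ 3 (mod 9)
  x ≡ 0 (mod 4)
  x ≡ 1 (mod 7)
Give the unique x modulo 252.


Moduli 9, 4, 7 are pairwise coprime; by CRT there is a unique solution modulo M = 9 · 4 · 7 = 252.
Solve pairwise, accumulating the modulus:
  Start with x ≡ 3 (mod 9).
  Combine with x ≡ 0 (mod 4): since gcd(9, 4) = 1, we get a unique residue mod 36.
    Write x = 3 + 9·t and substitute into x ≡ 0 (mod 4): 9·t ≡ 0 − 3 = -3 (mod 4).
    Reduce coefficients mod 4: 1·t ≡ 1 (mod 4).
    So t ≡ 1 (mod 4).
    Then x = 3 + 9·1 = 12, valid modulo lcm(9, 4) = 36: x ≡ 12 (mod 36).
  Combine with x ≡ 1 (mod 7): since gcd(36, 7) = 1, we get a unique residue mod 252.
    Write x = 12 + 36·t and substitute into x ≡ 1 (mod 7): 36·t ≡ 1 − 12 = -11 (mod 7).
    Reduce coefficients mod 7: 1·t ≡ 3 (mod 7).
    So t ≡ 3 (mod 7).
    Then x = 12 + 36·3 = 120, valid modulo lcm(36, 7) = 252: x ≡ 120 (mod 252).
Verify: 120 mod 9 = 3 ✓, 120 mod 4 = 0 ✓, 120 mod 7 = 1 ✓.

x ≡ 120 (mod 252).


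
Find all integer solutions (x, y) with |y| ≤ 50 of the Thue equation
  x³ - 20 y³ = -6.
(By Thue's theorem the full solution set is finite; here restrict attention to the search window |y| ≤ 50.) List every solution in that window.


The equation is x³ - 20y³ = -6. For fixed y, x³ = 20·y³ − 6, so a solution requires the RHS to be a perfect cube.
Strategy: iterate y from -50 to 50, compute RHS = 20·y³ − 6, and check whether it is a (positive or negative) perfect cube.
Check small values of y:
  y = 0: RHS = -6 is not a perfect cube.
  y = 1: RHS = 14 is not a perfect cube.
  y = -1: RHS = -26 is not a perfect cube.
  y = 2: RHS = 154 is not a perfect cube.
  y = -2: RHS = -166 is not a perfect cube.
  y = 3: RHS = 534 is not a perfect cube.
  y = -3: RHS = -546 is not a perfect cube.
Continuing the search up to |y| = 50 finds no solutions either.
No (x, y) in the scanned range satisfies the equation.

No integer solutions with |y| ≤ 50.


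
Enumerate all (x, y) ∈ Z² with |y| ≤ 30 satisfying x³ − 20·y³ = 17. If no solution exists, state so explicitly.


The equation is x³ - 20y³ = 17. For fixed y, x³ = 20·y³ + 17, so a solution requires the RHS to be a perfect cube.
Strategy: iterate y from -30 to 30, compute RHS = 20·y³ + 17, and check whether it is a (positive or negative) perfect cube.
Check small values of y:
  y = 0: RHS = 17 is not a perfect cube.
  y = 1: RHS = 37 is not a perfect cube.
  y = -1: RHS = -3 is not a perfect cube.
  y = 2: RHS = 177 is not a perfect cube.
  y = -2: RHS = -143 is not a perfect cube.
  y = 3: RHS = 557 is not a perfect cube.
  y = -3: RHS = -523 is not a perfect cube.
Continuing the search up to |y| = 30 finds no solutions either.
No (x, y) in the scanned range satisfies the equation.

No integer solutions with |y| ≤ 30.


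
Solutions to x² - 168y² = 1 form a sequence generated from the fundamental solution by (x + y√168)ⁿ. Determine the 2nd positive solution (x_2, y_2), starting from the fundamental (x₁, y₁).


Step 1: Find the fundamental solution (x₁, y₁) of x² - 168y² = 1.
  Expand √168 as a continued fraction. a₀ = ⌊√168⌋ = 12; iterate m_{k+1} = d_k·a_k − m_k, d_{k+1} = (168 − m_{k+1}²)/d_k, a_{k+1} = ⌊(a₀ + m_{k+1})/d_{k+1}⌋ (starting m₀ = 0, d₀ = 1), with convergents p_k = a_k·p_{k-1} + p_{k-2}, q_k = a_k·q_{k-1} + q_{k-2} (p₋₁ = 1, q₋₁ = 0):
  k = 0: a₀ = 12; p₀/q₀ = 12/1; p₀² − 168·q₀² = 144 − 168 = -24.
  k = 1: m = 12, d = 24, a = ⌊(12 + 12)/24⌋ = 1; p/q = (1·12 + 1)/(1·1 + 0) = 13/1; p² − 168·q² = 169 − 168 = 1.
  The first convergent with p² − 168·q² = 1 gives the fundamental solution (x₁, y₁) = (13, 1).
Step 2: Apply the recurrence (x_{n+1}, y_{n+1}) = (x₁x_n + 168y₁y_n, x₁y_n + y₁x_n) repeatedly.
  From (x_1, y_1) = (13, 1): x_2 = 13·13 + 168·1·1 = 337; y_2 = 13·1 + 1·13 = 26.
Step 3: Verify x_2² - 168·y_2² = 113569 - 113568 = 1 (should be 1). ✓

(x_1, y_1) = (13, 1); (x_2, y_2) = (337, 26).


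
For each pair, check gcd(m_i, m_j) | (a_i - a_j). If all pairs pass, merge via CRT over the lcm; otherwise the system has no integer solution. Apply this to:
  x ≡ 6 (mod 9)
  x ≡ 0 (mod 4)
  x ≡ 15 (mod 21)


Moduli 9, 4, 21 are not pairwise coprime, so CRT works modulo lcm(m_i) when all pairwise compatibility conditions hold.
Pairwise compatibility: gcd(m_i, m_j) must divide a_i - a_j for every pair.
Merge one congruence at a time:
  Start: x ≡ 6 (mod 9).
  Combine with x ≡ 0 (mod 4): gcd(9, 4) = 1; 0 - 6 = -6, which IS divisible by 1, so compatible.
    Write x = 6 + 9·t and substitute into x ≡ 0 (mod 4): 9·t ≡ 0 − 6 = -6 (mod 4).
    Reduce coefficients mod 4: 1·t ≡ 2 (mod 4).
    So t ≡ 2 (mod 4).
    Then x = 6 + 9·2 = 24, valid modulo lcm(9, 4) = 36: x ≡ 24 (mod 36).
  Combine with x ≡ 15 (mod 21): gcd(36, 21) = 3; 15 - 24 = -9, which IS divisible by 3, so compatible.
    Write x = 24 + 36·t and substitute into x ≡ 15 (mod 21): 36·t ≡ 15 − 24 = -9 (mod 21).
    Divide the congruence (and modulus) by g = 3: 12·t ≡ -3 (mod 7).
    Reduce coefficients mod 7: 5·t ≡ 4 (mod 7).
    The inverse of 5 mod 7 is 3 (since 5·3 = 15 = 2·7 + 1), so t ≡ 3·4 = 12 ≡ 5 (mod 7).
    Then x = 24 + 36·5 = 204, valid modulo lcm(36, 21) = 252: x ≡ 204 (mod 252).
Verify: 204 mod 9 = 6, 204 mod 4 = 0, 204 mod 21 = 15.

x ≡ 204 (mod 252).


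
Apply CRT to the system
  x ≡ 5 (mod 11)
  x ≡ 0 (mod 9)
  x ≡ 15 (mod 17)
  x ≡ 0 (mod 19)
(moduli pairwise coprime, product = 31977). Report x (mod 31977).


Product of moduli M = 11 · 9 · 17 · 19 = 31977.
Merge one congruence at a time:
  Start: x ≡ 5 (mod 11).
  Combine with x ≡ 0 (mod 9); new modulus lcm = 99.
    Write x = 5 + 11·t and substitute into x ≡ 0 (mod 9): 11·t ≡ 0 − 5 = -5 (mod 9).
    Reduce coefficients mod 9: 2·t ≡ 4 (mod 9).
    The inverse of 2 mod 9 is 5 (since 2·5 = 10 = 1·9 + 1), so t ≡ 5·4 = 20 ≡ 2 (mod 9).
    Then x = 5 + 11·2 = 27, valid modulo lcm(11, 9) = 99: x ≡ 27 (mod 99).
  Combine with x ≡ 15 (mod 17); new modulus lcm = 1683.
    Write x = 27 + 99·t and substitute into x ≡ 15 (mod 17): 99·t ≡ 15 − 27 = -12 (mod 17).
    Reduce coefficients mod 17: 14·t ≡ 5 (mod 17).
    The inverse of 14 mod 17 is 11 (since 14·11 = 154 = 9·17 + 1), so t ≡ 11·5 = 55 ≡ 4 (mod 17).
    Then x = 27 + 99·4 = 423, valid modulo lcm(99, 17) = 1683: x ≡ 423 (mod 1683).
  Combine with x ≡ 0 (mod 19); new modulus lcm = 31977.
    Write x = 423 + 1683·t and substitute into x ≡ 0 (mod 19): 1683·t ≡ 0 − 423 = -423 (mod 19).
    Reduce coefficients mod 19: 11·t ≡ 14 (mod 19).
    The inverse of 11 mod 19 is 7 (since 11·7 = 77 = 4·19 + 1), so t ≡ 7·14 = 98 ≡ 3 (mod 19).
    Then x = 423 + 1683·3 = 5472, valid modulo lcm(1683, 19) = 31977: x ≡ 5472 (mod 31977).
Verify against each original: 5472 mod 11 = 5, 5472 mod 9 = 0, 5472 mod 17 = 15, 5472 mod 19 = 0.

x ≡ 5472 (mod 31977).


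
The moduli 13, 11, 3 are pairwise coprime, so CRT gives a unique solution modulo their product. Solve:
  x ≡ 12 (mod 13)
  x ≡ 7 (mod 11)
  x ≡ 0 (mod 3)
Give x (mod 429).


Moduli 13, 11, 3 are pairwise coprime; by CRT there is a unique solution modulo M = 13 · 11 · 3 = 429.
Solve pairwise, accumulating the modulus:
  Start with x ≡ 12 (mod 13).
  Combine with x ≡ 7 (mod 11): since gcd(13, 11) = 1, we get a unique residue mod 143.
    Write x = 12 + 13·t and substitute into x ≡ 7 (mod 11): 13·t ≡ 7 − 12 = -5 (mod 11).
    Reduce coefficients mod 11: 2·t ≡ 6 (mod 11).
    The inverse of 2 mod 11 is 6 (since 2·6 = 12 = 1·11 + 1), so t ≡ 6·6 = 36 ≡ 3 (mod 11).
    Then x = 12 + 13·3 = 51, valid modulo lcm(13, 11) = 143: x ≡ 51 (mod 143).
  Combine with x ≡ 0 (mod 3): since gcd(143, 3) = 1, we get a unique residue mod 429.
    Write x = 51 + 143·t and substitute into x ≡ 0 (mod 3): 143·t ≡ 0 − 51 = -51 (mod 3).
    Reduce coefficients mod 3: 2·t ≡ 0 (mod 3).
    The inverse of 2 mod 3 is 2 (since 2·2 = 4 = 1·3 + 1), so t ≡ 2·0 = 0 ≡ 0 (mod 3).
    Then x = 51 + 143·0 = 51, valid modulo lcm(143, 3) = 429: x ≡ 51 (mod 429).
Verify: 51 mod 13 = 12 ✓, 51 mod 11 = 7 ✓, 51 mod 3 = 0 ✓.

x ≡ 51 (mod 429).


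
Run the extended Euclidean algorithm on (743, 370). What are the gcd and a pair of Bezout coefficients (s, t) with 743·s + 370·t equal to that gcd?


Euclidean algorithm on (743, 370) — divide until remainder is 0:
  743 = 2 · 370 + 3
  370 = 123 · 3 + 1
  3 = 3 · 1 + 0
gcd(743, 370) = 1.
Track Bezout coefficients alongside the remainders: start with r₀ = 743 = a·1 + b·0 (s = 1, t = 0) and r₁ = 370 = a·0 + b·1 (s = 0, t = 1); each new remainder r_{k+1} = r_{k-1} − q_k·r_k inherits s_{k+1} = s_{k-1} − q_k·s_k, t_{k+1} = t_{k-1} − q_k·t_k, so r_k = a·s_k + b·t_k at every step:
  q = 2: r = 3, s = 1 − 2·0 = 1, t = 0 − 2·1 = -2  (check: 743·1 + 370·(-2) = 3)
  q = 123: r = 1, s = 0 − 123·1 = -123, t = 1 − 123·(-2) = 247  (check: 743·(-123) + 370·247 = 1)
The row with r = 1 (the gcd) gives the Bezout coefficients s = -123, t = 247.
Result: 743 · (-123) + 370 · (247) = 1.

gcd(743, 370) = 1; s = -123, t = 247 (check: 743·(-123) + 370·247 = 1).
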